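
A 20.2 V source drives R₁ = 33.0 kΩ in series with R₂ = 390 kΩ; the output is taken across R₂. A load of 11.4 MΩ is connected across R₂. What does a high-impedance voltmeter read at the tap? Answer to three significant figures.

V_out ≈ 18.6 V

The load sits in parallel with R₂: R₂‖R_L = (390 × 11400) / (390 + 11400) = 377.1 kΩ.
V_out = 20.2 × 377.1 / (33.0 + 377.1) = 20.2 × 377.1/410.1 = 18.6 V.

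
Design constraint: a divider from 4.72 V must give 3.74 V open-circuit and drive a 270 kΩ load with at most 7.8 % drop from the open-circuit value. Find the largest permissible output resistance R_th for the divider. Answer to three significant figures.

Loading drop = R_th/(R_th + R_L) ≤ 0.0780, so R_th ≤ R_L · ε/(1−ε) = 270 kΩ × 0.0780/0.9220 = 22.8 kΩ.
(Any R1, R2 with R2/(R1+R2) = 0.792 and R1‖R2 ≤ 22.8 kΩ will meet the spec.)

R_th ≤ 22.8 kΩ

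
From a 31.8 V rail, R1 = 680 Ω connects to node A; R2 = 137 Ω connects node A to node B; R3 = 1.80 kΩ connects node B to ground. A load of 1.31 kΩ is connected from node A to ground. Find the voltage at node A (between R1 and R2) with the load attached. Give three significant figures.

V ≈ 17.0 V

Below node A the series string R2+R3 = 1937 Ω sits in parallel with the 1310 Ω load: 781.5 Ω.
V_A = 31.8 × 781.5/(680 + 781.5) = 17.0 V.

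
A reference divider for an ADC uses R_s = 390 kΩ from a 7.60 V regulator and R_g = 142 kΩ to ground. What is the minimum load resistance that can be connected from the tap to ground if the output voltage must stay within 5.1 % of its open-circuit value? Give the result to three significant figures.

Output resistance R_th = R_s‖R_g = (390 × 142)/532.0 = 104.1 kΩ.
The fractional drop is R_th/(R_th + R_L); requiring this ≤ 0.0510 gives R_L ≥ R_th(1/0.0510 − 1) = 104.1 × 18.61 = 1.94 MΩ.

R_L(min) ≈ 1.94 MΩ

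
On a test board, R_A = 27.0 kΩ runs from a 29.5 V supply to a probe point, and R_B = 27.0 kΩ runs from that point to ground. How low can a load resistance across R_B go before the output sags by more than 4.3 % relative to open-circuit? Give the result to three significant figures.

R_L(min) ≈ 300 kΩ

Output resistance R_th = R_A‖R_B = (27.0 × 27.0)/54.00 = 13.50 kΩ.
The fractional drop is R_th/(R_th + R_L); requiring this ≤ 0.0430 gives R_L ≥ R_th(1/0.0430 − 1) = 13.50 × 22.26 = 300 kΩ.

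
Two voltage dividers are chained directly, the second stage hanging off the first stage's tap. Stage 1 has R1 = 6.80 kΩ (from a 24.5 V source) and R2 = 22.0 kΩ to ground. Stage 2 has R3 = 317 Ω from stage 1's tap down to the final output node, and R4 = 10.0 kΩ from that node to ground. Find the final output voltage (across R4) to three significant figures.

V_out ≈ 12.1 V

Stage 2 presents R3+R4 = 10320 Ω as a load on stage 1's tap.
Stage 1's lower leg becomes R2‖(R3+R4) = 7023 Ω, so V_mid = 24.5 × 7023/13820 = 12.45 V.
Stage 2 is itself unloaded: V_out = V_mid × R4/(R3+R4) = 12.45 × 10000/10320 = 12.1 V.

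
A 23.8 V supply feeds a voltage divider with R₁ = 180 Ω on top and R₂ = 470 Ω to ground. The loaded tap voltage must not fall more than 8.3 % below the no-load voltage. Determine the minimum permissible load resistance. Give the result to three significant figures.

R_L(min) ≈ 1.44 kΩ

Output resistance R_th = R₁‖R₂ = (180 × 470)/650.0 = 130.2 Ω.
The fractional drop is R_th/(R_th + R_L); requiring this ≤ 0.0830 gives R_L ≥ R_th(1/0.0830 − 1) = 130.2 × 11.05 = 1.44 kΩ.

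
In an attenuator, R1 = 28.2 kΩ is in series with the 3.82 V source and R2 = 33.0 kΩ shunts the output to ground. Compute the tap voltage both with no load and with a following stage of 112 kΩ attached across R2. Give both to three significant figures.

Unloaded: 2.06 V; loaded: 1.81 V

Open-circuit: V = 3.82 × 33.0/(28.2 + 33.0) = 2.06 V.
With the load, R2 becomes R2‖R_L = 25.49 kΩ, so V = 3.82 × 25.49/53.69 = 1.81 V.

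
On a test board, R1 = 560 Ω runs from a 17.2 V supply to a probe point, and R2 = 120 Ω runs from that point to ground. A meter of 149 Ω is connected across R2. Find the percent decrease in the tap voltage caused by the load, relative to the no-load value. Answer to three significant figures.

The divider's output (Thévenin) resistance is R1‖R2 = 98.82 Ω.
Fractional drop under load = R_th/(R_th + R_L) = 98.82 / (98.82 + 149) = 0.3988.
So the output falls by 39.9 %.

39.9 %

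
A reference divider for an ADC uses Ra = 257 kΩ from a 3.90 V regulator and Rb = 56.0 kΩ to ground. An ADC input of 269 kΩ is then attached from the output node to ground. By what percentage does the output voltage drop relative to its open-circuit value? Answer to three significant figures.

14.6 %

Unloaded V = 3.90 × 56.0/313.0 = 0.69776 V.
Loaded: Rb‖R_L = 46.35 kΩ, giving V = 3.90 × 46.35/303.4 = 0.59590 V.
Drop = (0.69776 − 0.59590) / 0.69776 = 14.6 %.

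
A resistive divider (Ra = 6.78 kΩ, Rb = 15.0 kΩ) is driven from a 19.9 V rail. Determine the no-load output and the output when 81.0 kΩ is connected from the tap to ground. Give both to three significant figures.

Unloaded: 13.7 V; loaded: 13.0 V

Open-circuit: V = 19.9 × 15.0/(6.78 + 15.0) = 13.7 V.
With the load, Rb becomes Rb‖R_L = 12.66 kΩ, so V = 19.9 × 12.66/19.44 = 13.0 V.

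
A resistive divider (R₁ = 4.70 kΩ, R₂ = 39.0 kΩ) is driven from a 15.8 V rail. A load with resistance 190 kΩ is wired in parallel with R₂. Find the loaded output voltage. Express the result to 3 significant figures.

V_out ≈ 13.8 V

The load sits in parallel with R₂: R₂‖R_L = (39.0 × 190) / (39.0 + 190) = 32.36 kΩ.
V_out = 15.8 × 32.36 / (4.70 + 32.36) = 15.8 × 32.36/37.06 = 13.8 V.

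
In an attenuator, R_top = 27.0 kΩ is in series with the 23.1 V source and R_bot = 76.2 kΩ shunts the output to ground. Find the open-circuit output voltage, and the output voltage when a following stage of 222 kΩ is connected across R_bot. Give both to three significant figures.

Open-circuit: V = 23.1 × 76.2/(27.0 + 76.2) = 17.1 V.
With the load, R_bot becomes R_bot‖R_L = 56.73 kΩ, so V = 23.1 × 56.73/83.73 = 15.7 V.

Unloaded: 17.1 V; loaded: 15.7 V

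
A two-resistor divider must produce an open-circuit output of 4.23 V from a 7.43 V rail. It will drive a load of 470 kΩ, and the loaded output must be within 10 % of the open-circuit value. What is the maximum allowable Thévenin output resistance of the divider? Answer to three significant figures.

Loading drop = R_th/(R_th + R_L) ≤ 0.100, so R_th ≤ R_L · ε/(1−ε) = 470 kΩ × 0.100/0.9000 = 52.2 kΩ.
(Any R1, R2 with R2/(R1+R2) = 0.569 and R1‖R2 ≤ 52.2 kΩ will meet the spec.)

R_th ≤ 52.2 kΩ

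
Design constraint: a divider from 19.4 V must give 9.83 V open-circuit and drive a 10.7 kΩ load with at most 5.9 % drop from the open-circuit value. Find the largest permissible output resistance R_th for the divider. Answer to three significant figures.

Loading drop = R_th/(R_th + R_L) ≤ 0.0590, so R_th ≤ R_L · ε/(1−ε) = 10.7 kΩ × 0.0590/0.9410 = 671 Ω.
(Any R1, R2 with R2/(R1+R2) = 0.507 and R1‖R2 ≤ 671 Ω will meet the spec.)

R_th ≤ 671 Ω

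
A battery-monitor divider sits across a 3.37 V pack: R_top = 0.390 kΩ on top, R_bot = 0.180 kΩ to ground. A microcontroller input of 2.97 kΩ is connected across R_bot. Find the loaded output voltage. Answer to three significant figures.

V_out ≈ 1.02 V

The load sits in parallel with R_bot: R_bot‖R_L = (180 × 2970) / (180 + 2970) = 169.7 Ω.
V_out = 3.37 × 169.7 / (390 + 169.7) = 3.37 × 169.7/559.7 = 1.02 V.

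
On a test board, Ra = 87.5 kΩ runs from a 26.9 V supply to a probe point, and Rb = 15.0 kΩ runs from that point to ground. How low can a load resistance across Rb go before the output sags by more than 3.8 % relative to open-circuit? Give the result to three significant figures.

R_L(min) ≈ 324 kΩ

Output resistance R_th = Ra‖Rb = (87.5 × 15.0)/102.5 = 12.80 kΩ.
The fractional drop is R_th/(R_th + R_L); requiring this ≤ 0.0380 gives R_L ≥ R_th(1/0.0380 − 1) = 12.80 × 25.32 = 324 kΩ.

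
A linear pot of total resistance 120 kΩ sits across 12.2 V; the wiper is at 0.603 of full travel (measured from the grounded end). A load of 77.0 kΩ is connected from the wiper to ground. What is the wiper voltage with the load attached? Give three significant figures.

V ≈ 5.36 V

The wiper splits the pot into (1−α)R = 47.64 kΩ above and αR = 72.36 kΩ below.
Lower section ‖ load = 37.30 kΩ.
V_wiper = 12.2 × 37.30/(47.64 + 37.30) = 5.36 V.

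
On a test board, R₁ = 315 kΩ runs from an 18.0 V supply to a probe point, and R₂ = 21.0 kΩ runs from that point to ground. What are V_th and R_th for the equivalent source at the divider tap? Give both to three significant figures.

V_th = 1.12 V, R_th = 19.7 kΩ

V_th is the open-circuit tap voltage: 18.0 × 21.0/(315 + 21.0) = 1.12 V.
With the supply zeroed, R₁ and R₂ appear in parallel from the tap: R_th = R₁‖R₂ = (315 × 21.0)/336.0 = 19.7 kΩ.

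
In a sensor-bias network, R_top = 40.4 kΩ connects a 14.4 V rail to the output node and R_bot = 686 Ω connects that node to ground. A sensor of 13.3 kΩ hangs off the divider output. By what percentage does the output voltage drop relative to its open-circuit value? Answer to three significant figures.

4.83 %

The divider's output (Thévenin) resistance is R_top‖R_bot = 674.5 Ω.
Fractional drop under load = R_th/(R_th + R_L) = 674.5 / (674.5 + 13300) = 0.04827.
So the output falls by 4.83 %.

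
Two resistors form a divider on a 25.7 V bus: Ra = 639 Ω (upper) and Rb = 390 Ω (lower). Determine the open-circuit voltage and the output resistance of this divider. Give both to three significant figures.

V_th is the open-circuit tap voltage: 25.7 × 390/(639 + 390) = 9.74 V.
With the supply zeroed, Ra and Rb appear in parallel from the tap: R_th = Ra‖Rb = (639 × 390)/1029 = 242 Ω.

V_th = 9.74 V, R_th = 242 Ω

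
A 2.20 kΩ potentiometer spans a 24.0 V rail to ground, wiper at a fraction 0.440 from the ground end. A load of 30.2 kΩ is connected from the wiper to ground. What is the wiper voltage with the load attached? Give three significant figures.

The wiper splits the pot into (1−α)R = 1232 Ω above and αR = 968.0 Ω below.
Lower section ‖ load = 937.9 Ω.
V_wiper = 24.0 × 937.9/(1232 + 937.9) = 10.4 V.

V ≈ 10.4 V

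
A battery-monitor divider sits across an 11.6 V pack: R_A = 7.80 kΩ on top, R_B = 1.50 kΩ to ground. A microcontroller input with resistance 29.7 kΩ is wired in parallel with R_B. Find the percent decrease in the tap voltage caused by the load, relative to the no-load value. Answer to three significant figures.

4.06 %

The divider's output (Thévenin) resistance is R_A‖R_B = 1.258 kΩ.
Fractional drop under load = R_th/(R_th + R_L) = 1.258 / (1.258 + 29.7) = 0.04064.
So the output falls by 4.06 %.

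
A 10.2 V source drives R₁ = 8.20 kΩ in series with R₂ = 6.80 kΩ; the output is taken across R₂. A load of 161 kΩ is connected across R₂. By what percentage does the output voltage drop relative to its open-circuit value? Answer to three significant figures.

2.26 %

The divider's output (Thévenin) resistance is R₁‖R₂ = 3.717 kΩ.
Fractional drop under load = R_th/(R_th + R_L) = 3.717 / (3.717 + 161) = 0.02257.
So the output falls by 2.26 %.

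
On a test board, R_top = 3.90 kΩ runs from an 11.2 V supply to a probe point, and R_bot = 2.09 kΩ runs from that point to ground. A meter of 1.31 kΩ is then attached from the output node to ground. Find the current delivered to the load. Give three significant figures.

I_L ≈ 1.46 mA

R_bot‖R_L = 0.8053 kΩ; V_out = 11.2 × 0.8053/4.705 = 1.917 V.
I_L = V_out / R_L = 1.917 / 1.31 kΩ = 1.46 mA.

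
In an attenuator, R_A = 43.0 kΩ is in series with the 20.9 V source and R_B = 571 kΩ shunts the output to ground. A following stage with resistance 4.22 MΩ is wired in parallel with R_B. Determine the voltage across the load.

The load sits in parallel with R_B: R_B‖R_L = (571 × 4220) / (571 + 4220) = 502.9 kΩ.
V_out = 20.9 × 502.9 / (43.0 + 502.9) = 20.9 × 502.9/545.9 = 19.3 V.

V_out ≈ 19.3 V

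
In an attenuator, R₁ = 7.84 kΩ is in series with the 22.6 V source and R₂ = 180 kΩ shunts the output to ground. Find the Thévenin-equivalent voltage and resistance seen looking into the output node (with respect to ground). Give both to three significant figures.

V_th is the open-circuit tap voltage: 22.6 × 180/(7.84 + 180) = 21.7 V.
With the supply zeroed, R₁ and R₂ appear in parallel from the tap: R_th = R₁‖R₂ = (7.84 × 180)/187.8 = 7.51 kΩ.

V_th = 21.7 V, R_th = 7.51 kΩ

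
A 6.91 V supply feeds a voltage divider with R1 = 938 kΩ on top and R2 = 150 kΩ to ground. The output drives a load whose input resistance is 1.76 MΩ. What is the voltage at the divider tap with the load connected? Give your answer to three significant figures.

The load sits in parallel with R2: R2‖R_L = (150 × 1760) / (150 + 1760) = 138.2 kΩ.
V_out = 6.91 × 138.2 / (938 + 138.2) = 6.91 × 138.2/1076 = 0.887 V.

V_out ≈ 0.887 V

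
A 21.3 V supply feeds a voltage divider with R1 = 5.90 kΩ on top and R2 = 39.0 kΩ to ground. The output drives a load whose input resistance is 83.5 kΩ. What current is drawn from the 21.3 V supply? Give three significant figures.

I ≈ 0.656 mA

R2‖R_L = 26.58 kΩ, so the source sees R1 + R2‖R_L = 32.48 kΩ.
I = 21.3 V / 32.48 kΩ = 0.656 mA.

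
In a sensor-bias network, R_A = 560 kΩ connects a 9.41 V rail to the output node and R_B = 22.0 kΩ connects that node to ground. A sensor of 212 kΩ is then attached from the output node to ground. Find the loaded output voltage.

V_out ≈ 0.323 V

The load sits in parallel with R_B: R_B‖R_L = (22.0 × 212) / (22.0 + 212) = 19.93 kΩ.
V_out = 9.41 × 19.93 / (560 + 19.93) = 9.41 × 19.93/579.9 = 0.323 V.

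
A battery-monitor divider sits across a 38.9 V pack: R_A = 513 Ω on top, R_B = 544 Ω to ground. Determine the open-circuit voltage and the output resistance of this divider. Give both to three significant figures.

V_th = 20.0 V, R_th = 264 Ω

V_th is the open-circuit tap voltage: 38.9 × 544/(513 + 544) = 20.0 V.
With the supply zeroed, R_A and R_B appear in parallel from the tap: R_th = R_A‖R_B = (513 × 544)/1057 = 264 Ω.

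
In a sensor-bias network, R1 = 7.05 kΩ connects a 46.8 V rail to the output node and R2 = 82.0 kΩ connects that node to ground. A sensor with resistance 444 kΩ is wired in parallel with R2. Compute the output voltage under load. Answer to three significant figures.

V_out ≈ 42.5 V

The load sits in parallel with R2: R2‖R_L = (82.0 × 444) / (82.0 + 444) = 69.22 kΩ.
V_out = 46.8 × 69.22 / (7.05 + 69.22) = 46.8 × 69.22/76.27 = 42.5 V.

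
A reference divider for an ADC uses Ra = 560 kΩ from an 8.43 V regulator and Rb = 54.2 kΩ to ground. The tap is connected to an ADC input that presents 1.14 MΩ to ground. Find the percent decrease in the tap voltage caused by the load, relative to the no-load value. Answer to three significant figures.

The divider's output (Thévenin) resistance is Ra‖Rb = 49.42 kΩ.
Fractional drop under load = R_th/(R_th + R_L) = 49.42 / (49.42 + 1140) = 0.04155.
So the output falls by 4.15 %.

4.15 %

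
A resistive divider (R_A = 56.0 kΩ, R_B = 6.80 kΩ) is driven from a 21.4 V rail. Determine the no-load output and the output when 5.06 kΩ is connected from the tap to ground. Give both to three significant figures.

Unloaded: 2.32 V; loaded: 1.05 V

Open-circuit: V = 21.4 × 6.80/(56.0 + 6.80) = 2.32 V.
With the load, R_B becomes R_B‖R_L = 2.901 kΩ, so V = 21.4 × 2.901/58.90 = 1.05 V.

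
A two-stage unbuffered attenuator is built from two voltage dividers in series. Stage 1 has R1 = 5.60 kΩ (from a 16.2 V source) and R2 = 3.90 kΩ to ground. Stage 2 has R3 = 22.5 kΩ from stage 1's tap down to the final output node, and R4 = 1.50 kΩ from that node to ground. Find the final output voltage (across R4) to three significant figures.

Stage 2 presents R3+R4 = 24.00 kΩ as a load on stage 1's tap.
Stage 1's lower leg becomes R2‖(R3+R4) = 3.355 kΩ, so V_mid = 16.2 × 3.355/8.955 = 6.069 V.
Stage 2 is itself unloaded: V_out = V_mid × R4/(R3+R4) = 6.069 × 1.50/24.00 = 0.379 V.

V_out ≈ 0.379 V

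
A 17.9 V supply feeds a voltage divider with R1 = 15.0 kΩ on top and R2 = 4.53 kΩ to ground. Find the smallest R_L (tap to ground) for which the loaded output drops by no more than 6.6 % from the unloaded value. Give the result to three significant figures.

R_L(min) ≈ 49.2 kΩ

Output resistance R_th = R1‖R2 = (15.0 × 4.53)/19.53 = 3.479 kΩ.
The fractional drop is R_th/(R_th + R_L); requiring this ≤ 0.0660 gives R_L ≥ R_th(1/0.0660 − 1) = 3.479 × 14.15 = 49.2 kΩ.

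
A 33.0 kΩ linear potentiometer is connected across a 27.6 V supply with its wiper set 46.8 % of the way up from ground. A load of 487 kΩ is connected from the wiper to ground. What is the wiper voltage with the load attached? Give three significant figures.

The wiper splits the pot into (1−α)R = 17.56 kΩ above and αR = 15.44 kΩ below.
Lower section ‖ load = 14.97 kΩ.
V_wiper = 27.6 × 14.97/(17.56 + 14.97) = 12.7 V.

V ≈ 12.7 V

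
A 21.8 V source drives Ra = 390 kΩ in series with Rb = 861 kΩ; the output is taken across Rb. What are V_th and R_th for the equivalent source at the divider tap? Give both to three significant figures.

V_th = 15.0 V, R_th = 268 kΩ

V_th is the open-circuit tap voltage: 21.8 × 861/(390 + 861) = 15.0 V.
With the supply zeroed, Ra and Rb appear in parallel from the tap: R_th = Ra‖Rb = (390 × 861)/1251 = 268 kΩ.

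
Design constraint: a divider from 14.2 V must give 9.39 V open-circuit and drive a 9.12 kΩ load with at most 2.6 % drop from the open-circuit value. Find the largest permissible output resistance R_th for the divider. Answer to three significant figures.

R_th ≤ 243 Ω

Loading drop = R_th/(R_th + R_L) ≤ 0.0260, so R_th ≤ R_L · ε/(1−ε) = 9.12 kΩ × 0.0260/0.9740 = 243 Ω.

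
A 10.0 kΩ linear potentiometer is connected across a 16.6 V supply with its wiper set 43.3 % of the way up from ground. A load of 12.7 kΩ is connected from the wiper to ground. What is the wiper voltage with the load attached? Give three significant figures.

The wiper splits the pot into (1−α)R = 5.670 kΩ above and αR = 4.330 kΩ below.
Lower section ‖ load = 3.229 kΩ.
V_wiper = 16.6 × 3.229/(5.670 + 3.229) = 6.02 V.

V ≈ 6.02 V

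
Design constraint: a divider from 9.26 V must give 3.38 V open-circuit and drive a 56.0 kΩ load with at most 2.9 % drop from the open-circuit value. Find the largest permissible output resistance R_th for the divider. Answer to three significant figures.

R_th ≤ 1.67 kΩ

Loading drop = R_th/(R_th + R_L) ≤ 0.0290, so R_th ≤ R_L · ε/(1−ε) = 56.0 kΩ × 0.0290/0.9710 = 1.67 kΩ.
(Any R1, R2 with R2/(R1+R2) = 0.365 and R1‖R2 ≤ 1.67 kΩ will meet the spec.)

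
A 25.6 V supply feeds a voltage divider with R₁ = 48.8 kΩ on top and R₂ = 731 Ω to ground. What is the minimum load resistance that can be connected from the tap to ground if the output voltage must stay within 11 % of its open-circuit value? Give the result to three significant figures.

Output resistance R_th = R₁‖R₂ = (48800 × 731)/49530 = 720.2 Ω.
The fractional drop is R_th/(R_th + R_L); requiring this ≤ 0.110 gives R_L ≥ R_th(1/0.110 − 1) = 720.2 × 8.091 = 5.83 kΩ.

R_L(min) ≈ 5.83 kΩ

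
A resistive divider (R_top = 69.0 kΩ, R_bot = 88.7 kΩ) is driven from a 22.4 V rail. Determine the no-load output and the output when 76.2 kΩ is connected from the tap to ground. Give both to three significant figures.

Unloaded: 12.6 V; loaded: 8.35 V

Open-circuit: V = 22.4 × 88.7/(69.0 + 88.7) = 12.6 V.
With the load, R_bot becomes R_bot‖R_L = 40.99 kΩ, so V = 22.4 × 40.99/110.0 = 8.35 V.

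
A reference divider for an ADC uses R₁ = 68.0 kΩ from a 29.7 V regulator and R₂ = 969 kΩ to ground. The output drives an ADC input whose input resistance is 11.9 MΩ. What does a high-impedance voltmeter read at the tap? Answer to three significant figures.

The load sits in parallel with R₂: R₂‖R_L = (969 × 11900) / (969 + 11900) = 896.0 kΩ.
V_out = 29.7 × 896.0 / (68.0 + 896.0) = 29.7 × 896.0/964.0 = 27.6 V.
(Unloaded it would have been 27.8 V.)

V_out ≈ 27.6 V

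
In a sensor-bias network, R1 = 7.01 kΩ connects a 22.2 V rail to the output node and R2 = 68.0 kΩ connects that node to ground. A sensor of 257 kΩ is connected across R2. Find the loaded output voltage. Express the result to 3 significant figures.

V_out ≈ 19.6 V

The load sits in parallel with R2: R2‖R_L = (68.0 × 257) / (68.0 + 257) = 53.77 kΩ.
V_out = 22.2 × 53.77 / (7.01 + 53.77) = 22.2 × 53.77/60.78 = 19.6 V.
(Unloaded it would have been 20.1 V.)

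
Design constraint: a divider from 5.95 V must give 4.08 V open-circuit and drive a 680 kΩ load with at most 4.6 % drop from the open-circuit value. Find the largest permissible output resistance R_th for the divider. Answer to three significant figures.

Loading drop = R_th/(R_th + R_L) ≤ 0.0460, so R_th ≤ R_L · ε/(1−ε) = 680 kΩ × 0.0460/0.9540 = 32.8 kΩ.
(Any R1, R2 with R2/(R1+R2) = 0.686 and R1‖R2 ≤ 32.8 kΩ will meet the spec.)

R_th ≤ 32.8 kΩ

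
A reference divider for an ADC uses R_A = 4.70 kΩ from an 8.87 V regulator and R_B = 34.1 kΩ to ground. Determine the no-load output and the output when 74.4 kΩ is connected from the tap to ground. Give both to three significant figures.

Unloaded: 7.80 V; loaded: 7.39 V

Open-circuit: V = 8.87 × 34.1/(4.70 + 34.1) = 7.80 V.
With the load, R_B becomes R_B‖R_L = 23.38 kΩ, so V = 8.87 × 23.38/28.08 = 7.39 V.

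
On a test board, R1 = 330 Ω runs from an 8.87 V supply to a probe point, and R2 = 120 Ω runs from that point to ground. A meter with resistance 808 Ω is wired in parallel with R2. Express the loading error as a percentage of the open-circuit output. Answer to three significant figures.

The divider's output (Thévenin) resistance is R1‖R2 = 88.00 Ω.
Fractional drop under load = R_th/(R_th + R_L) = 88.00 / (88.00 + 808) = 0.09821.
So the output falls by 9.82 %.

9.82 %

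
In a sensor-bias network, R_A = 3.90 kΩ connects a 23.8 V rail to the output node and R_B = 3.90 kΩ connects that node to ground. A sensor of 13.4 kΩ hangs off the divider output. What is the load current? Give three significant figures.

I_L ≈ 0.775 mA

R_B‖R_L = 3.021 kΩ; V_out = 23.8 × 3.021/6.921 = 10.39 V.
I_L = V_out / R_L = 10.39 / 13.4 kΩ = 0.775 mA.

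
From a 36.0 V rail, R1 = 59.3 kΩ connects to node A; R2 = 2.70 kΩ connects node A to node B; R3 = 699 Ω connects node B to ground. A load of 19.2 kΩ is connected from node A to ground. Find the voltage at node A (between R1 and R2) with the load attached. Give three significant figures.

V ≈ 1.67 V

Below node A the series string R2+R3 = 3399 Ω sits in parallel with the 19200 Ω load: 2888 Ω.
V_A = 36.0 × 2888/(59300 + 2888) = 1.67 V.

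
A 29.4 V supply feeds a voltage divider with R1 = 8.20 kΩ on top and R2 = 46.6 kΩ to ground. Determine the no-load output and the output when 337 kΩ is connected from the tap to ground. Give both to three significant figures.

Open-circuit: V = 29.4 × 46.6/(8.20 + 46.6) = 25.0 V.
With the load, R2 becomes R2‖R_L = 40.94 kΩ, so V = 29.4 × 40.94/49.14 = 24.5 V.

Unloaded: 25.0 V; loaded: 24.5 V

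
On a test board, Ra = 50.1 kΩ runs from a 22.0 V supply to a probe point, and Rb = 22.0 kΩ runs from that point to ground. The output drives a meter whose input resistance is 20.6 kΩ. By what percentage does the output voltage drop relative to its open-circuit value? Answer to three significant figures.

Unloaded V = 22.0 × 22.0/72.10 = 6.713 V.
Loaded: Rb‖R_L = 10.64 kΩ, giving V = 22.0 × 10.64/60.74 = 3.853 V.
Drop = (6.713 − 3.853) / 6.713 = 42.6 %.

42.6 %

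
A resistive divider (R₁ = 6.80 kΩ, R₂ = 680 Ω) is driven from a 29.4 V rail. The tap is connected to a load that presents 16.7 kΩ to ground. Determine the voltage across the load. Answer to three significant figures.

V_out ≈ 2.58 V

The load sits in parallel with R₂: R₂‖R_L = (680 × 16700) / (680 + 16700) = 653.4 Ω.
V_out = 29.4 × 653.4 / (6800 + 653.4) = 29.4 × 653.4/7453 = 2.58 V.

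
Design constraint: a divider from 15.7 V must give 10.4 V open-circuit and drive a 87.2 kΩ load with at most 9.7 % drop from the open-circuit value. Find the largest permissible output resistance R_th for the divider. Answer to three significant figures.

Loading drop = R_th/(R_th + R_L) ≤ 0.0970, so R_th ≤ R_L · ε/(1−ε) = 87.2 kΩ × 0.0970/0.9030 = 9.37 kΩ.
(Any R1, R2 with R2/(R1+R2) = 0.662 and R1‖R2 ≤ 9.37 kΩ will meet the spec.)

R_th ≤ 9.37 kΩ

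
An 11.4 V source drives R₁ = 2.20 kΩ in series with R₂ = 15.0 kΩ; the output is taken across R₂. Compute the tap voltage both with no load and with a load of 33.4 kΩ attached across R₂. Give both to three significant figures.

Unloaded: 9.94 V; loaded: 9.40 V

Open-circuit: V = 11.4 × 15.0/(2.20 + 15.0) = 9.94 V.
With the load, R₂ becomes R₂‖R_L = 10.35 kΩ, so V = 11.4 × 10.35/12.55 = 9.40 V.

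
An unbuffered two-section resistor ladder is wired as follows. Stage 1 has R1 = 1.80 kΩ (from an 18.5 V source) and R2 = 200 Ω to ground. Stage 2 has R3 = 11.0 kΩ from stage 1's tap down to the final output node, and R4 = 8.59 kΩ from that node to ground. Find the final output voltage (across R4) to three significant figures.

V_out ≈ 0.804 V

Stage 2 presents R3+R4 = 19590 Ω as a load on stage 1's tap.
Stage 1's lower leg becomes R2‖(R3+R4) = 198.0 Ω, so V_mid = 18.5 × 198.0/1998 = 1.833 V.
Stage 2 is itself unloaded: V_out = V_mid × R4/(R3+R4) = 1.833 × 8590/19590 = 0.804 V.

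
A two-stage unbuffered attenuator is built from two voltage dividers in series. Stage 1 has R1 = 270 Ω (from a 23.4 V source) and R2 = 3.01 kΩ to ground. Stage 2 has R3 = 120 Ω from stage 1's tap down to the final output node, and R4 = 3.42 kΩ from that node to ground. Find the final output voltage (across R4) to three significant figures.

V_out ≈ 19.4 V

Stage 2 presents R3+R4 = 3540 Ω as a load on stage 1's tap.
Stage 1's lower leg becomes R2‖(R3+R4) = 1627 Ω, so V_mid = 23.4 × 1627/1897 = 20.07 V.
Stage 2 is itself unloaded: V_out = V_mid × R4/(R3+R4) = 20.07 × 3420/3540 = 19.4 V.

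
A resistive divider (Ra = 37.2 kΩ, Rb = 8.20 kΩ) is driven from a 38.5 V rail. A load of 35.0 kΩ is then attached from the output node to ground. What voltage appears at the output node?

The load sits in parallel with Rb: Rb‖R_L = (8.20 × 35.0) / (8.20 + 35.0) = 6.644 kΩ.
V_out = 38.5 × 6.644 / (37.2 + 6.644) = 38.5 × 6.644/43.84 = 5.83 V.

V_out ≈ 5.83 V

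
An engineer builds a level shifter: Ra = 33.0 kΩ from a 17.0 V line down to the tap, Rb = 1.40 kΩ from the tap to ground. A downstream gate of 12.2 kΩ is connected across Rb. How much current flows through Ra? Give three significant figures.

I ≈ 0.496 mA

Rb‖R_L = 1.256 kΩ, so the source sees Ra + Rb‖R_L = 34.26 kΩ.
I = 17.0 V / 34.26 kΩ = 0.496 mA.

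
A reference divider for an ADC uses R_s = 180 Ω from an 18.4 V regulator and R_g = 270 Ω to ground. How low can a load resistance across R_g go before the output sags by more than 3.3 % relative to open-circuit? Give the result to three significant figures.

Output resistance R_th = R_s‖R_g = (180 × 270)/450.0 = 108.0 Ω.
The fractional drop is R_th/(R_th + R_L); requiring this ≤ 0.0330 gives R_L ≥ R_th(1/0.0330 − 1) = 108.0 × 29.30 = 3.16 kΩ.

R_L(min) ≈ 3.16 kΩ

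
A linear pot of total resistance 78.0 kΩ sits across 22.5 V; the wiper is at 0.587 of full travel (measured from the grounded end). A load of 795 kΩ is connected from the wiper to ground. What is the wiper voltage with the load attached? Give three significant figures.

V ≈ 12.9 V

The wiper splits the pot into (1−α)R = 32.21 kΩ above and αR = 45.79 kΩ below.
Lower section ‖ load = 43.29 kΩ.
V_wiper = 22.5 × 43.29/(32.21 + 43.29) = 12.9 V.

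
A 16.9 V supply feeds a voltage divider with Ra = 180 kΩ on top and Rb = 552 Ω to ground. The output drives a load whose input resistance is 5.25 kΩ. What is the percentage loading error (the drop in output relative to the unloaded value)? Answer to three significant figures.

9.49 %

The divider's output (Thévenin) resistance is Ra‖Rb = 550.3 Ω.
Fractional drop under load = R_th/(R_th + R_L) = 550.3 / (550.3 + 5250) = 0.09488.
So the output falls by 9.49 %.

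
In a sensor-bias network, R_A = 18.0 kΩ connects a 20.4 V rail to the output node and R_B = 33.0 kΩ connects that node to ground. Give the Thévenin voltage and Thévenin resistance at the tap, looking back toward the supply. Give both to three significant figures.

V_th = 13.2 V, R_th = 11.6 kΩ

V_th is the open-circuit tap voltage: 20.4 × 33.0/(18.0 + 33.0) = 13.2 V.
With the supply zeroed, R_A and R_B appear in parallel from the tap: R_th = R_A‖R_B = (18.0 × 33.0)/51.00 = 11.6 kΩ.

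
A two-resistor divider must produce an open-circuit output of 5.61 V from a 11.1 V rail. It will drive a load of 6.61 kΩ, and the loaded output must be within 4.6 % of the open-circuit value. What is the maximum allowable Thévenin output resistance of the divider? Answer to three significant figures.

Loading drop = R_th/(R_th + R_L) ≤ 0.0460, so R_th ≤ R_L · ε/(1−ε) = 6.61 kΩ × 0.0460/0.9540 = 319 Ω.

R_th ≤ 319 Ω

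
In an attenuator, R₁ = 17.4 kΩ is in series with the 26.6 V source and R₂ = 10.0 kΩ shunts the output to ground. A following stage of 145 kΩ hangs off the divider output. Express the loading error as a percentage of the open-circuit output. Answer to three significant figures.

4.20 %

The divider's output (Thévenin) resistance is R₁‖R₂ = 6.350 kΩ.
Fractional drop under load = R_th/(R_th + R_L) = 6.350 / (6.350 + 145) = 0.04196.
So the output falls by 4.20 %.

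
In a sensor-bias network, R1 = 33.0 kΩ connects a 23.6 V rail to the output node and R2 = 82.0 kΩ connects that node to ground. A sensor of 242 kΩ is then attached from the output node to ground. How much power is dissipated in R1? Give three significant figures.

Total resistance from the source is R1 + (R2‖R_L) = 94.25 kΩ, so I = 23.6/94.25 kΩ = 0.2504 mA.
P = I²·R1 = (0.2504 mA)² × 33.0 kΩ = 2.07 mW.

P ≈ 2.07 mW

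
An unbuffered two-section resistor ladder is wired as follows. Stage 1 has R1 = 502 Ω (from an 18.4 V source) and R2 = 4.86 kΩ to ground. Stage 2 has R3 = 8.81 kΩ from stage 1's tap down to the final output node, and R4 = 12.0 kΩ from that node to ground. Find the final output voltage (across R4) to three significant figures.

Stage 2 presents R3+R4 = 20810 Ω as a load on stage 1's tap.
Stage 1's lower leg becomes R2‖(R3+R4) = 3940 Ω, so V_mid = 18.4 × 3940/4442 = 16.32 V.
Stage 2 is itself unloaded: V_out = V_mid × R4/(R3+R4) = 16.32 × 12000/20810 = 9.41 V.

V_out ≈ 9.41 V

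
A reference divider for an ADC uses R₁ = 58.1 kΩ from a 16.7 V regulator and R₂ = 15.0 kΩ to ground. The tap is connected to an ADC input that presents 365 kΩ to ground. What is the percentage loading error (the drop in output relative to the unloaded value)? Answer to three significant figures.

3.16 %

The divider's output (Thévenin) resistance is R₁‖R₂ = 11.92 kΩ.
Fractional drop under load = R_th/(R_th + R_L) = 11.92 / (11.92 + 365) = 0.03163.
So the output falls by 3.16 %.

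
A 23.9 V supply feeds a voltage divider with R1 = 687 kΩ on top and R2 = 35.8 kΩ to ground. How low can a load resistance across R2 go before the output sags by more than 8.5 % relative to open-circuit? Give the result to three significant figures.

Output resistance R_th = R1‖R2 = (687 × 35.8)/722.8 = 34.03 kΩ.
The fractional drop is R_th/(R_th + R_L); requiring this ≤ 0.0850 gives R_L ≥ R_th(1/0.0850 − 1) = 34.03 × 10.76 = 366 kΩ.

R_L(min) ≈ 366 kΩ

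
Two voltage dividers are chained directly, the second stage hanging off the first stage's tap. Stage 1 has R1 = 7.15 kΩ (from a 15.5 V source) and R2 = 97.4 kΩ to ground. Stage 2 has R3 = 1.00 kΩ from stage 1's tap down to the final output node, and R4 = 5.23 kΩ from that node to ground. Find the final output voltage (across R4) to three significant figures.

V_out ≈ 5.86 V

Stage 2 presents R3+R4 = 6.230 kΩ as a load on stage 1's tap.
Stage 1's lower leg becomes R2‖(R3+R4) = 5.855 kΩ, so V_mid = 15.5 × 5.855/13.01 = 6.979 V.
Stage 2 is itself unloaded: V_out = V_mid × R4/(R3+R4) = 6.979 × 5.23/6.230 = 5.86 V.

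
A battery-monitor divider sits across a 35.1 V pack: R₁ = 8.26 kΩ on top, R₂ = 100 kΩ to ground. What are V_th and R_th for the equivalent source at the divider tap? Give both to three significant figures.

V_th is the open-circuit tap voltage: 35.1 × 100/(8.26 + 100) = 32.4 V.
With the supply zeroed, R₁ and R₂ appear in parallel from the tap: R_th = R₁‖R₂ = (8.26 × 100)/108.3 = 7.63 kΩ.

V_th = 32.4 V, R_th = 7.63 kΩ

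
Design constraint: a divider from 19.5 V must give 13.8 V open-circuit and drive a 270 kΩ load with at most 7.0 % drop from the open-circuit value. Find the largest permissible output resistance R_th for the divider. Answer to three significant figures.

Loading drop = R_th/(R_th + R_L) ≤ 0.0700, so R_th ≤ R_L · ε/(1−ε) = 270 kΩ × 0.0700/0.9300 = 20.3 kΩ.

R_th ≤ 20.3 kΩ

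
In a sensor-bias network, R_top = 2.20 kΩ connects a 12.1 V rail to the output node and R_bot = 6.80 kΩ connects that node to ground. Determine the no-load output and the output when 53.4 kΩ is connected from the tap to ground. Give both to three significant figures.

Unloaded: 9.14 V; loaded: 8.87 V

Open-circuit: V = 12.1 × 6.80/(2.20 + 6.80) = 9.14 V.
With the load, R_bot becomes R_bot‖R_L = 6.032 kΩ, so V = 12.1 × 6.032/8.232 = 8.87 V.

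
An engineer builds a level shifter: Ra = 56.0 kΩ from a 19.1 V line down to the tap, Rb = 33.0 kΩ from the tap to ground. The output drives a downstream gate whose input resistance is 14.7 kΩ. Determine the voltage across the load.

The load sits in parallel with Rb: Rb‖R_L = (33.0 × 14.7) / (33.0 + 14.7) = 10.17 kΩ.
V_out = 19.1 × 10.17 / (56.0 + 10.17) = 19.1 × 10.17/66.17 = 2.94 V.

V_out ≈ 2.94 V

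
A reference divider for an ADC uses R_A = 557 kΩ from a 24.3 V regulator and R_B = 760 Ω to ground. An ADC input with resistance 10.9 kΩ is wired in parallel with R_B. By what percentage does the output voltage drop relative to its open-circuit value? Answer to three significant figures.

6.51 %

The divider's output (Thévenin) resistance is R_A‖R_B = 759.0 Ω.
Fractional drop under load = R_th/(R_th + R_L) = 759.0 / (759.0 + 10900) = 0.06510.
So the output falls by 6.51 %.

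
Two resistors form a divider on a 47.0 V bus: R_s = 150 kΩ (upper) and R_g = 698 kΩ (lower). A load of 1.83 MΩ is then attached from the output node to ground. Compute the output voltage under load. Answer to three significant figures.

V_out ≈ 36.2 V

The load sits in parallel with R_g: R_g‖R_L = (698 × 1830) / (698 + 1830) = 505.3 kΩ.
V_out = 47.0 × 505.3 / (150 + 505.3) = 47.0 × 505.3/655.3 = 36.2 V.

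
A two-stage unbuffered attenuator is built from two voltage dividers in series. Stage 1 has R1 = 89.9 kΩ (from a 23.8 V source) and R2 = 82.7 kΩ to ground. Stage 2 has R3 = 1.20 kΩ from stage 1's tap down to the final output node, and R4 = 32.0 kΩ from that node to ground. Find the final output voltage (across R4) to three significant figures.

V_out ≈ 4.78 V

Stage 2 presents R3+R4 = 33.20 kΩ as a load on stage 1's tap.
Stage 1's lower leg becomes R2‖(R3+R4) = 23.69 kΩ, so V_mid = 23.8 × 23.69/113.6 = 4.964 V.
Stage 2 is itself unloaded: V_out = V_mid × R4/(R3+R4) = 4.964 × 32.0/33.20 = 4.78 V.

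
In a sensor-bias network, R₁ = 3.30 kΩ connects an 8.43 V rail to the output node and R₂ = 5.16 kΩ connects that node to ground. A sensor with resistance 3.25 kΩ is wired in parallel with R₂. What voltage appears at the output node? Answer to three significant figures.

V_out ≈ 3.18 V

The load sits in parallel with R₂: R₂‖R_L = (5.16 × 3.25) / (5.16 + 3.25) = 1.994 kΩ.
V_out = 8.43 × 1.994 / (3.30 + 1.994) = 8.43 × 1.994/5.294 = 3.18 V.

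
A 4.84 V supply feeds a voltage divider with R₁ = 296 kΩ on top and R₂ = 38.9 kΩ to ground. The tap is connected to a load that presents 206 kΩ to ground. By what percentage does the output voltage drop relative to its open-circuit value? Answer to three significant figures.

14.3 %

Unloaded V = 4.84 × 38.9/334.9 = 0.56219 V.
Loaded: R₂‖R_L = 32.72 kΩ, giving V = 4.84 × 32.72/328.7 = 0.48178 V.
Drop = (0.56219 − 0.48178) / 0.56219 = 14.3 %.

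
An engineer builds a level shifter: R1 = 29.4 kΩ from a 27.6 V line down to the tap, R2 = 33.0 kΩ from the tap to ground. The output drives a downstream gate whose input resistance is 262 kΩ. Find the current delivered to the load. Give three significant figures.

I_L ≈ 0.0526 mA

R2‖R_L = 29.31 kΩ; V_out = 27.6 × 29.31/58.71 = 13.78 V.
I_L = V_out / R_L = 13.78 / 262 kΩ = 0.0526 mA.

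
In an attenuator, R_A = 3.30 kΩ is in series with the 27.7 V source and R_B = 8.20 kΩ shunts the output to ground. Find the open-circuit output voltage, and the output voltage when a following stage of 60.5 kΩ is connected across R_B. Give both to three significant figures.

Unloaded: 19.8 V; loaded: 19.0 V

Open-circuit: V = 27.7 × 8.20/(3.30 + 8.20) = 19.8 V.
With the load, R_B becomes R_B‖R_L = 7.221 kΩ, so V = 27.7 × 7.221/10.52 = 19.0 V.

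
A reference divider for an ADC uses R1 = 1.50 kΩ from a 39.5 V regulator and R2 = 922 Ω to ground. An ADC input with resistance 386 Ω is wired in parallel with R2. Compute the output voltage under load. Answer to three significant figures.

The load sits in parallel with R2: R2‖R_L = (922 × 386) / (922 + 386) = 272.1 Ω.
V_out = 39.5 × 272.1 / (1500 + 272.1) = 39.5 × 272.1/1772 = 6.06 V.

V_out ≈ 6.06 V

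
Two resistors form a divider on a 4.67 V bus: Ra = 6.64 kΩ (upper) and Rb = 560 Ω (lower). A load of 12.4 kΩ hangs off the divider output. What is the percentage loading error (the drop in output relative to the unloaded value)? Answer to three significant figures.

4.00 %

The divider's output (Thévenin) resistance is Ra‖Rb = 516.4 Ω.
Fractional drop under load = R_th/(R_th + R_L) = 516.4 / (516.4 + 12400) = 0.03998.
So the output falls by 4.00 %.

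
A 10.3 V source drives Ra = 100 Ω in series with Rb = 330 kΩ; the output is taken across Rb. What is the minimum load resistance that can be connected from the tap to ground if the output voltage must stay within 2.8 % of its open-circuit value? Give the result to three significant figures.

Output resistance R_th = Ra‖Rb = (100 × 330000)/330100 = 99.97 Ω.
The fractional drop is R_th/(R_th + R_L); requiring this ≤ 0.0280 gives R_L ≥ R_th(1/0.0280 − 1) = 99.97 × 34.71 = 3.47 kΩ.

R_L(min) ≈ 3.47 kΩ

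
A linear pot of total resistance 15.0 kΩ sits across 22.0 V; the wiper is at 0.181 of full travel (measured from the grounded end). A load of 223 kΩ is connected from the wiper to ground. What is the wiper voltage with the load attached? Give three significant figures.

The wiper splits the pot into (1−α)R = 12.29 kΩ above and αR = 2.715 kΩ below.
Lower section ‖ load = 2.682 kΩ.
V_wiper = 22.0 × 2.682/(12.29 + 2.682) = 3.94 V.

V ≈ 3.94 V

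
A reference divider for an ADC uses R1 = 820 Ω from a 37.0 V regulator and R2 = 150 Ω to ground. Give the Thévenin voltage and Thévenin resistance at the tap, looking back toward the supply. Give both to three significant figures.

V_th = 5.72 V, R_th = 127 Ω

V_th is the open-circuit tap voltage: 37.0 × 150/(820 + 150) = 5.72 V.
With the supply zeroed, R1 and R2 appear in parallel from the tap: R_th = R1‖R2 = (820 × 150)/970.0 = 127 Ω.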